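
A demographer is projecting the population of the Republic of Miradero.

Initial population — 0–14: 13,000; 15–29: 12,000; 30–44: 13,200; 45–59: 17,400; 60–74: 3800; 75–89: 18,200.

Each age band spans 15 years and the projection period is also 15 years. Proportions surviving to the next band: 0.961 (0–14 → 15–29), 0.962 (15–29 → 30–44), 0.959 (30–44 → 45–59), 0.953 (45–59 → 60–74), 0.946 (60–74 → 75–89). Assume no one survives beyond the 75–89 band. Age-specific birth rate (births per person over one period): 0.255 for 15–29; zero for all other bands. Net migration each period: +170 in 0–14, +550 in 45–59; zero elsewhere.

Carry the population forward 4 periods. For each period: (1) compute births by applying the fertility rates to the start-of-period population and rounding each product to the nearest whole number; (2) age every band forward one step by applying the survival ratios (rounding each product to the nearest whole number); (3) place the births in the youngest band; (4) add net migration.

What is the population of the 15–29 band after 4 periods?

After projecting period 1:
Births: 12000 × 0.255 = 3060
15–29: 13000 × 0.961 = 12493
30–44: 12000 × 0.962 = 11544
45–59: 13200 × 0.959 = 12659
60–74: 17400 × 0.953 = 16582
75–89: 3800 × 0.946 = 3595
Net migration: 0–14 + 170 → 3230; 45–59 + 550 → 13209
→ [3230, 12493, 11544, 13209, 16582, 3595]
After projecting period 2:
Births: 12493 × 0.255 = 3186
15–29: 3230 × 0.961 = 3104
30–44: 12493 × 0.962 = 12018
45–59: 11544 × 0.959 = 11071
60–74: 13209 × 0.953 = 12588
75–89: 16582 × 0.946 = 15687
Net migration: 0–14 + 170 → 3356; 45–59 + 550 → 11621
→ [3356, 3104, 12018, 11621, 12588, 15687]
After projecting period 3:
Births: 3104 × 0.255 = 792
15–29: 3356 × 0.961 = 3225
30–44: 3104 × 0.962 = 2986
45–59: 12018 × 0.959 = 11525
60–74: 11621 × 0.953 = 11075
75–89: 12588 × 0.946 = 11908
Net migration: 0–14 + 170 → 962; 45–59 + 550 → 12075
→ [962, 3225, 2986, 12075, 11075, 11908]
After projecting period 4:
Births: 3225 × 0.255 = 822
15–29: 962 × 0.961 = 924
30–44: 3225 × 0.962 = 3102
45–59: 2986 × 0.959 = 2864
60–74: 12075 × 0.953 = 11507
75–89: 11075 × 0.946 = 10477
Net migration: 0–14 + 170 → 992; 45–59 + 550 → 3414
→ [992, 924, 3102, 3414, 11507, 10477]

924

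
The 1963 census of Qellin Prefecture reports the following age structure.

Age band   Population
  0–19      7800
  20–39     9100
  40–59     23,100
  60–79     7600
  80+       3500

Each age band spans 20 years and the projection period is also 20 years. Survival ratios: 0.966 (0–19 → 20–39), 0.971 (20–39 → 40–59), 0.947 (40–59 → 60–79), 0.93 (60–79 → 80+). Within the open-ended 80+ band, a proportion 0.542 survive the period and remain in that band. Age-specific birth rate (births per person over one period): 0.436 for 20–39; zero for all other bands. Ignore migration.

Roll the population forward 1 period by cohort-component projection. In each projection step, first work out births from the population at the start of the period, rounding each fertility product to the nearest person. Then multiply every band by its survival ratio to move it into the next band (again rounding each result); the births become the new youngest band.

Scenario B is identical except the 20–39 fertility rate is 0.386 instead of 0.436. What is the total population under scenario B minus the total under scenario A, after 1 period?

— Period 1 —
Births: 9100 * 0.436 = 3968
20–39: 7800 * 0.966 = 7535
40–59: 9100 * 0.971 = 8836
60–79: 23100 * 0.947 = 21876
80+: 7600 * 0.93 + 3500 * 0.542 = 7068 + 1897 = 8965
End of period: [3968, 7535, 8836, 21876, 8965]
Scenario A total after 1 period: 51180
Scenario B projection —
— Period 1 —
Births: 9100 * 0.386 = 3513
20–39: 7800 * 0.966 = 7535
40–59: 9100 * 0.971 = 8836
60–79: 23100 * 0.947 = 21876
80+: 7600 * 0.93 + 3500 * 0.542 = 7068 + 1897 = 8965
End of period: [3513, 7535, 8836, 21876, 8965]
Scenario B total after 1 period: 50725
Difference B − A = 50725 − 51180 = -455

-455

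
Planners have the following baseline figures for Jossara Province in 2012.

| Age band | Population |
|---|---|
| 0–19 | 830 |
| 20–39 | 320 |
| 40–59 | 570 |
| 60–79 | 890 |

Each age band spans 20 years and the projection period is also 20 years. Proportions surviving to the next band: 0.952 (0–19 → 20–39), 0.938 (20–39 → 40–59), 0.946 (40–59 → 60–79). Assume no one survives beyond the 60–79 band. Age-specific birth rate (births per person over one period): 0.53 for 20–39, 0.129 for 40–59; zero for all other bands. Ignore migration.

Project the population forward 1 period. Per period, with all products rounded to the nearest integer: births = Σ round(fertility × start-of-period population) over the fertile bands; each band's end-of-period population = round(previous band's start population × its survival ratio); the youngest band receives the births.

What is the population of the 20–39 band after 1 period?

[period 1]
Births: 320 × 0.53 = 170  |  570 × 0.129 = 74 → 244
20–39: 830 × 0.952 = 790
40–59: 320 × 0.938 = 300
60–79: 570 × 0.946 = 539
Giving 244 / 790 / 300 / 539.

790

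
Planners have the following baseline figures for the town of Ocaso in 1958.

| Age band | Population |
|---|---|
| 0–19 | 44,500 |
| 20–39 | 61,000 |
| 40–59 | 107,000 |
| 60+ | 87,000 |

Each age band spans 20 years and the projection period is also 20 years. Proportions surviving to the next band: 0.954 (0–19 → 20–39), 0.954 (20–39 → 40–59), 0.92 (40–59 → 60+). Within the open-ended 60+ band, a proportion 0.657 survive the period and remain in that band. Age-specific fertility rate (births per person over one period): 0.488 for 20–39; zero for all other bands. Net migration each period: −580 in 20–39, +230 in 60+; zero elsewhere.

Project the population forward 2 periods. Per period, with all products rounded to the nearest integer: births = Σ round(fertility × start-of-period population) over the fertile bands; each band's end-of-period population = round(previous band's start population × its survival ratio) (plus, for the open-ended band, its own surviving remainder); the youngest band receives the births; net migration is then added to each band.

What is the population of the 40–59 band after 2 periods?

39947

Numbering the bands 1..4 from youngest to oldest:
[period 1]
Births: 61000 * 0.488 = 29768
Band 2: 44500 * 0.954 = 42453
Band 3: 61000 * 0.954 = 58194
Band 4: 107000 * 0.92 + 87000 * 0.657 = 98440 + 57159 = 155599
Net migration: Band 2 − 580 → 41873; Band 4 + 230 → 155829
Population now: 0–19=29768, 20–39=41873, 40–59=58194, 60+=155829
[period 2]
Births: 41873 * 0.488 = 20434
Band 2: 29768 * 0.954 = 28399
Band 3: 41873 * 0.954 = 39947
Band 4: 58194 * 0.92 + 155829 * 0.657 = 53538 + 102380 = 155918
Net migration: Band 2 − 580 → 27819; Band 4 + 230 → 156148
Population now: 0–19=20434, 20–39=27819, 40–59=39947, 60+=156148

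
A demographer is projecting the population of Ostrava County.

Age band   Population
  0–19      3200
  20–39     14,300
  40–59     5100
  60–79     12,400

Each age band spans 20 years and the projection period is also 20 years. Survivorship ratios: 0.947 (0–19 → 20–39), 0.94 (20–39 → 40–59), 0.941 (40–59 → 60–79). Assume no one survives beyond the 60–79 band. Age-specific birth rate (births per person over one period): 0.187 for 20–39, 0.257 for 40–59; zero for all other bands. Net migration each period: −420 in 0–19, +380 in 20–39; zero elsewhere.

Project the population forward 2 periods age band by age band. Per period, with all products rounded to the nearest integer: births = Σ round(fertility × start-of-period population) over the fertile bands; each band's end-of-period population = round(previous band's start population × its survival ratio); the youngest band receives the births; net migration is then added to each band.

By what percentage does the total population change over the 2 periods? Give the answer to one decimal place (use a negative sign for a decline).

-33.5

Let band 1 be 0–19 through band 4 = 60–79.
— Period 1 —
Births: 14300 * 0.187 = 2674  |  5100 * 0.257 = 1311 — total 3985
Band 2: 3200 * 0.947 = 3030
Band 3: 14300 * 0.94 = 13442
Band 4: 5100 * 0.941 = 4799
Net migration: Band 1 − 420 → 3565; Band 2 + 380 → 3410
→ [3565, 3410, 13442, 4799]
— Period 2 —
Births: 3410 * 0.187 = 638  |  13442 * 0.257 = 3455 — total 4093
Band 2: 3565 * 0.947 = 3376
Band 3: 3410 * 0.94 = 3205
Band 4: 13442 * 0.941 = 12649
Net migration: Band 1 − 420 → 3673; Band 2 + 380 → 3756
→ [3673, 3756, 3205, 12649]
Total: 35000 → 23283; change = -11717; percentage change = -33.5%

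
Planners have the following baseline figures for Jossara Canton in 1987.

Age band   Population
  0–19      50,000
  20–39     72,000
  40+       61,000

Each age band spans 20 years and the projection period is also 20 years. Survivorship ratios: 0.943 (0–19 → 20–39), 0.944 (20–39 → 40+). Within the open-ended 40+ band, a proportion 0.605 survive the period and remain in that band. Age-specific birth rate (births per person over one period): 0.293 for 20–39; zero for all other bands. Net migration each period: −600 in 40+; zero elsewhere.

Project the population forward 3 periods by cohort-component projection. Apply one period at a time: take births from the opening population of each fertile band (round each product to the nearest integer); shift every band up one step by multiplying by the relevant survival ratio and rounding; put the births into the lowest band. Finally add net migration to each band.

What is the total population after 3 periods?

101769

Period 1.
Births: 72000 × 0.293 = 21096
20–39: 50000 × 0.943 = 47150
40+: 72000 × 0.944 + 61000 × 0.605 = 67968 + 36905 = 104873
Net migration: 40+ − 600 → 104273
→ [21096, 47150, 104273]
Period 2.
Births: 47150 × 0.293 = 13815
20–39: 21096 × 0.943 = 19894
40+: 47150 × 0.944 + 104273 × 0.605 = 44510 + 63085 = 107595
Net migration: 40+ − 600 → 106995
→ [13815, 19894, 106995]
Period 3.
Births: 19894 × 0.293 = 5829
20–39: 13815 × 0.943 = 13028
40+: 19894 × 0.944 + 106995 × 0.605 = 18780 + 64732 = 83512
Net migration: 40+ − 600 → 82912
→ [5829, 13028, 82912]
Total after period 3: 5829 + 13028 + 82912 = 101769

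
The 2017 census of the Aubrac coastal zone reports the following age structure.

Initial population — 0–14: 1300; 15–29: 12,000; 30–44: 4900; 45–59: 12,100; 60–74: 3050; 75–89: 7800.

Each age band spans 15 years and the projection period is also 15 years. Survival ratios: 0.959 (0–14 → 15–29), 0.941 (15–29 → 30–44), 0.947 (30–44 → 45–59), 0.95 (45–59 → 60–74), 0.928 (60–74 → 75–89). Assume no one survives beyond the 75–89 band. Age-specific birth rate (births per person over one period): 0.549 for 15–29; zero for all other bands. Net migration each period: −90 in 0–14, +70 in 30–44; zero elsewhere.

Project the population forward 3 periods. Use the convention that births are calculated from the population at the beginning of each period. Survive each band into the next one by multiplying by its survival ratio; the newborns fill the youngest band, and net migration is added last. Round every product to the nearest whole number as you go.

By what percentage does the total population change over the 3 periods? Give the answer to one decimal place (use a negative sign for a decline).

[period 1]
Births: 12000 × 0.549 = 6588
15–29: 1300 × 0.959 = 1247
30–44: 12000 × 0.941 = 11292
45–59: 4900 × 0.947 = 4640
60–74: 12100 × 0.95 = 11495
75–89: 3050 × 0.928 = 2830
Net migration: 0–14 − 90 → 6498; 30–44 + 70 → 11362
End of period: [6498, 1247, 11362, 4640, 11495, 2830]
[period 2]
Births: 1247 × 0.549 = 685
15–29: 6498 × 0.959 = 6232
30–44: 1247 × 0.941 = 1173
45–59: 11362 × 0.947 = 10760
60–74: 4640 × 0.95 = 4408
75–89: 11495 × 0.928 = 10667
Net migration: 0–14 − 90 → 595; 30–44 + 70 → 1243
End of period: [595, 6232, 1243, 10760, 4408, 10667]
[period 3]
Births: 6232 × 0.549 = 3421
15–29: 595 × 0.959 = 571
30–44: 6232 × 0.941 = 5864
45–59: 1243 × 0.947 = 1177
60–74: 10760 × 0.95 = 10222
75–89: 4408 × 0.928 = 4091
Net migration: 0–14 − 90 → 3331; 30–44 + 70 → 5934
End of period: [3331, 571, 5934, 1177, 10222, 4091]
Total: 41150 → 25326; change = -15824; percentage change = -38.5%

-38.5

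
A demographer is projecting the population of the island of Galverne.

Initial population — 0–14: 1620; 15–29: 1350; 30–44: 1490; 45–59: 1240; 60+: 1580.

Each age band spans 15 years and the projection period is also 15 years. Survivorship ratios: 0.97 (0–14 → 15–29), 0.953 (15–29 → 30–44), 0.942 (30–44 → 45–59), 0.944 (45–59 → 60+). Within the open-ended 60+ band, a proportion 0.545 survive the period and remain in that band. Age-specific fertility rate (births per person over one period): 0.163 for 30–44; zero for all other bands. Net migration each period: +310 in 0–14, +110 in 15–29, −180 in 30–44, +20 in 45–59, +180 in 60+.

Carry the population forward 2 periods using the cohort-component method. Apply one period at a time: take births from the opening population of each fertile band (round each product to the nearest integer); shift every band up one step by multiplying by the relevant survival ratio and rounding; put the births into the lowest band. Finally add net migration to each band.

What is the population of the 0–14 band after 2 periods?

Period 1.
Births: 1490 × 0.163 = 243
15–29: 1620 × 0.97 = 1571
30–44: 1350 × 0.953 = 1287
45–59: 1490 × 0.942 = 1404
60+: 1240 × 0.944 + 1580 × 0.545 = 1171 + 861 = 2032
Net migration: 0–14 + 310 → 553; 15–29 + 110 → 1681; 30–44 − 180 → 1107; 45–59 + 20 → 1424; 60+ + 180 → 2212
→ [553, 1681, 1107, 1424, 2212]
Period 2.
Births: 1107 × 0.163 = 180
15–29: 553 × 0.97 = 536
30–44: 1681 × 0.953 = 1602
45–59: 1107 × 0.942 = 1043
60+: 1424 × 0.944 + 2212 × 0.545 = 1344 + 1206 = 2550
Net migration: 0–14 + 310 → 490; 15–29 + 110 → 646; 30–44 − 180 → 1422; 45–59 + 20 → 1063; 60+ + 180 → 2730
→ [490, 646, 1422, 1063, 2730]

490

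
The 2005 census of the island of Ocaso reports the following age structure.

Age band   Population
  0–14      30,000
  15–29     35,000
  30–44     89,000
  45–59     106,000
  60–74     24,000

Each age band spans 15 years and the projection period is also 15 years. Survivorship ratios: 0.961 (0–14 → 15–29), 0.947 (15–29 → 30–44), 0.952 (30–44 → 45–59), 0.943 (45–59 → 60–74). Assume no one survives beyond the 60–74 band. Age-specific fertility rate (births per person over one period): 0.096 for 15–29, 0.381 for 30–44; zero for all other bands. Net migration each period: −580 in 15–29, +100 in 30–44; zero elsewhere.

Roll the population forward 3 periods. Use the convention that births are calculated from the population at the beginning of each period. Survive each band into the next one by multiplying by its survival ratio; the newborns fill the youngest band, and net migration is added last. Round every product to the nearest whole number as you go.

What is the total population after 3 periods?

— Period 1 —
Births: 35000 * 0.096 = 3360 ; 89000 * 0.381 = 33909 → 37269
15–29: 30000 * 0.961 = 28830
30–44: 35000 * 0.947 = 33145
45–59: 89000 * 0.952 = 84728
60–74: 106000 * 0.943 = 99958
Net migration: 15–29 − 580 → 28250; 30–44 + 100 → 33245
End of period: [37269, 28250, 33245, 84728, 99958]
— Period 2 —
Births: 28250 * 0.096 = 2712 ; 33245 * 0.381 = 12666 → 15378
15–29: 37269 * 0.961 = 35816
30–44: 28250 * 0.947 = 26753
45–59: 33245 * 0.952 = 31649
60–74: 84728 * 0.943 = 79899
Net migration: 15–29 − 580 → 35236; 30–44 + 100 → 26853
End of period: [15378, 35236, 26853, 31649, 79899]
— Period 3 —
Births: 35236 * 0.096 = 3383 ; 26853 * 0.381 = 10231 → 13614
15–29: 15378 * 0.961 = 14778
30–44: 35236 * 0.947 = 33368
45–59: 26853 * 0.952 = 25564
60–74: 31649 * 0.943 = 29845
Net migration: 15–29 − 580 → 14198; 30–44 + 100 → 33468
End of period: [13614, 14198, 33468, 25564, 29845]
Total after period 3: 13614 + 14198 + 33468 + 25564 + 29845 = 116689

116689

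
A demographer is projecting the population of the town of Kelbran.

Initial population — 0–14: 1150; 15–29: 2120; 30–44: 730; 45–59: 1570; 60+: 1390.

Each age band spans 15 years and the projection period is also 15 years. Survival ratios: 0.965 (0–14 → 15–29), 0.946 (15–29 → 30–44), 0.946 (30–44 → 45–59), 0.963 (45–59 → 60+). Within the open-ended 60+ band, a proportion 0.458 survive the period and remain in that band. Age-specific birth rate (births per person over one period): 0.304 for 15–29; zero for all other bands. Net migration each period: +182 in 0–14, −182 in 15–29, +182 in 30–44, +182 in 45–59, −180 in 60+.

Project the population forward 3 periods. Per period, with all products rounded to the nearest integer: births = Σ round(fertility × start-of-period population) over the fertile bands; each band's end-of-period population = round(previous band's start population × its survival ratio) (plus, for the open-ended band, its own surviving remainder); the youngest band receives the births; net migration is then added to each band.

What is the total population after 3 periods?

5289

Call the bands 1 to 5, youngest first.
— Period 1 —
Births: 2120 * 0.304 = 644
Band 2: 1150 * 0.965 = 1110
Band 3: 2120 * 0.946 = 2006
Band 4: 730 * 0.946 = 691
Band 5: 1570 * 0.963 + 1390 * 0.458 = 1512 + 637 = 2149
Net migration: Band 1 + 182 → 826; Band 2 − 182 → 928; Band 3 + 182 → 2188; Band 4 + 182 → 873; Band 5 − 180 → 1969
Population now: 0–14=826, 15–29=928, 30–44=2188, 45–59=873, 60+=1969
— Period 2 —
Births: 928 * 0.304 = 282
Band 2: 826 * 0.965 = 797
Band 3: 928 * 0.946 = 878
Band 4: 2188 * 0.946 = 2070
Band 5: 873 * 0.963 + 1969 * 0.458 = 841 + 902 = 1743
Net migration: Band 1 + 182 → 464; Band 2 − 182 → 615; Band 3 + 182 → 1060; Band 4 + 182 → 2252; Band 5 − 180 → 1563
Population now: 0–14=464, 15–29=615, 30–44=1060, 45–59=2252, 60+=1563
— Period 3 —
Births: 615 * 0.304 = 187
Band 2: 464 * 0.965 = 448
Band 3: 615 * 0.946 = 582
Band 4: 1060 * 0.946 = 1003
Band 5: 2252 * 0.963 + 1563 * 0.458 = 2169 + 716 = 2885
Net migration: Band 1 + 182 → 369; Band 2 − 182 → 266; Band 3 + 182 → 764; Band 4 + 182 → 1185; Band 5 − 180 → 2705
Population now: 0–14=369, 15–29=266, 30–44=764, 45–59=1185, 60+=2705
Total after period 3: 369 + 266 + 764 + 1185 + 2705 = 5289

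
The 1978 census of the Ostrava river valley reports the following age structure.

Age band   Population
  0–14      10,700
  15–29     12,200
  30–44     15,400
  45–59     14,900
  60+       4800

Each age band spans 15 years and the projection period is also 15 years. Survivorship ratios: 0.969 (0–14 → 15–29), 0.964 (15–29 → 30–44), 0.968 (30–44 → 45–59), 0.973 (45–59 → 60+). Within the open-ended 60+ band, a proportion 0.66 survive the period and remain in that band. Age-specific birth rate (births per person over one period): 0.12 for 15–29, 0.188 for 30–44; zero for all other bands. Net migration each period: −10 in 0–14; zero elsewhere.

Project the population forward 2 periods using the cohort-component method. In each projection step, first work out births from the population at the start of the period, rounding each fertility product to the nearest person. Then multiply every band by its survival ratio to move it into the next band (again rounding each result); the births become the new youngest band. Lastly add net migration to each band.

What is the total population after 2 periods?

(Bands numbered youngest = 1 to oldest = 5.)
Period 1:
Births: 12200 * 0.12 = 1464, 15400 * 0.188 = 2895 ⇒ total 4359
Band 2: 10700 * 0.969 = 10368
Band 3: 12200 * 0.964 = 11761
Band 4: 15400 * 0.968 = 14907
Band 5: 14900 * 0.973 + 4800 * 0.66 = 14498 + 3168 = 17666
Net migration: Band 1 − 10 → 4349
→ [4349, 10368, 11761, 14907, 17666]
Period 2:
Births: 10368 * 0.12 = 1244, 11761 * 0.188 = 2211 ⇒ total 3455
Band 2: 4349 * 0.969 = 4214
Band 3: 10368 * 0.964 = 9995
Band 4: 11761 * 0.968 = 11385
Band 5: 14907 * 0.973 + 17666 * 0.66 = 14505 + 11660 = 26165
Net migration: Band 1 − 10 → 3445
→ [3445, 4214, 9995, 11385, 26165]
Total after period 2: 3445 + 4214 + 9995 + 11385 + 26165 = 55204

55204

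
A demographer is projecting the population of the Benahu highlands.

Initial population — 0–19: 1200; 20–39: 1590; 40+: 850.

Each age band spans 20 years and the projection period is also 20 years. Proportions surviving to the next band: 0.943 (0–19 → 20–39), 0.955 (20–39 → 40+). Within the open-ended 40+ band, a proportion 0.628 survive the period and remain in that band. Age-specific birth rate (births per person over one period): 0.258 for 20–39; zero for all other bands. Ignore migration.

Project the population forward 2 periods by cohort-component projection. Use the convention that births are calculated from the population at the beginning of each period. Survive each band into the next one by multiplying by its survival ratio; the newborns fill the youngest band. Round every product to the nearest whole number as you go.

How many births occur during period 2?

Let group 1 be 0–19 through group 3 = 40+.
[period 1]
Births: 1590 × 0.258 = 410
Group 2: 1200 × 0.943 = 1132
Group 3: 1590 × 0.955 + 850 × 0.628 = 1518 + 534 = 2052
Population now: 0–19=410, 20–39=1132, 40+=2052
[period 2]
Births: 1132 × 0.258 = 292
Group 2: 410 × 0.943 = 387
Group 3: 1132 × 0.955 + 2052 × 0.628 = 1081 + 1289 = 2370
Population now: 0–19=292, 20–39=387, 40+=2370

292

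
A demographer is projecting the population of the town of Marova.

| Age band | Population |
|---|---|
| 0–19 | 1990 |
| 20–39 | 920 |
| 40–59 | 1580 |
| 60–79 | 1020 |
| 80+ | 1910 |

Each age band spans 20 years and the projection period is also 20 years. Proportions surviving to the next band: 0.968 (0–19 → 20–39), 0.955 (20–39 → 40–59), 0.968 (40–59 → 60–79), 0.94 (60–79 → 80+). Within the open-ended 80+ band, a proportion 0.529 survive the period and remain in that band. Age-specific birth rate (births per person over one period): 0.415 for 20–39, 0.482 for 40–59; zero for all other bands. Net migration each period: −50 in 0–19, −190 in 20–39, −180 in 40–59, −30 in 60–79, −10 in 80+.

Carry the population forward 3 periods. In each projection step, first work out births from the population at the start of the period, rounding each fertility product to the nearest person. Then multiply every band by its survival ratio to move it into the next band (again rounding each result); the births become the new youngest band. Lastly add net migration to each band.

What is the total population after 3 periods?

5745

Call the bands 1 to 5, youngest first.
— Period 1 —
Births: 920 * 0.415 = 382, 1580 * 0.482 = 762 ⇒ total 1144
Band 2: 1990 * 0.968 = 1926
Band 3: 920 * 0.955 = 879
Band 4: 1580 * 0.968 = 1529
Band 5: 1020 * 0.94 + 1910 * 0.529 = 959 + 1010 = 1969
Net migration: Band 1 − 50 → 1094; Band 2 − 190 → 1736; Band 3 − 180 → 699; Band 4 − 30 → 1499; Band 5 − 10 → 1959
End of period: [1094, 1736, 699, 1499, 1959]
— Period 2 —
Births: 1736 * 0.415 = 720, 699 * 0.482 = 337 ⇒ total 1057
Band 2: 1094 * 0.968 = 1059
Band 3: 1736 * 0.955 = 1658
Band 4: 699 * 0.968 = 677
Band 5: 1499 * 0.94 + 1959 * 0.529 = 1409 + 1036 = 2445
Net migration: Band 1 − 50 → 1007; Band 2 − 190 → 869; Band 3 − 180 → 1478; Band 4 − 30 → 647; Band 5 − 10 → 2435
End of period: [1007, 869, 1478, 647, 2435]
— Period 3 —
Births: 869 * 0.415 = 361, 1478 * 0.482 = 712 ⇒ total 1073
Band 2: 1007 * 0.968 = 975
Band 3: 869 * 0.955 = 830
Band 4: 1478 * 0.968 = 1431
Band 5: 647 * 0.94 + 2435 * 0.529 = 608 + 1288 = 1896
Net migration: Band 1 − 50 → 1023; Band 2 − 190 → 785; Band 3 − 180 → 650; Band 4 − 30 → 1401; Band 5 − 10 → 1886
End of period: [1023, 785, 650, 1401, 1886]
Total after period 3: 1023 + 785 + 650 + 1401 + 1886 = 5745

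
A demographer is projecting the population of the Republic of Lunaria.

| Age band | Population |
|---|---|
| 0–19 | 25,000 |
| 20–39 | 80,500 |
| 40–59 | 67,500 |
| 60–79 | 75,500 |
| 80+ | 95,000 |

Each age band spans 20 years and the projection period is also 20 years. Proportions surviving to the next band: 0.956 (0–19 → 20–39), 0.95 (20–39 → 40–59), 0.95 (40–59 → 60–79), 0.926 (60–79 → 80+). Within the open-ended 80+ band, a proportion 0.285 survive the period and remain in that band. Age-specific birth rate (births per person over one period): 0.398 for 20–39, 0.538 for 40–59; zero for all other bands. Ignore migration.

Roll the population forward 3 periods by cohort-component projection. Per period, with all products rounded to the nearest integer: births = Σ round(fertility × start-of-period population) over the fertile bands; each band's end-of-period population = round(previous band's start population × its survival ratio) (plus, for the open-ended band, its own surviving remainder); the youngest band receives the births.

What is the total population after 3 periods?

After projecting period 1:
Births: 80500 * 0.398 = 32039, 67500 * 0.538 = 36315 ⇒ total 68354
20–39: 25000 * 0.956 = 23900
40–59: 80500 * 0.95 = 76475
60–79: 67500 * 0.95 = 64125
80+: 75500 * 0.926 + 95000 * 0.285 = 69913 + 27075 = 96988
End of period: [68354, 23900, 76475, 64125, 96988]
After projecting period 2:
Births: 23900 * 0.398 = 9512, 76475 * 0.538 = 41144 ⇒ total 50656
20–39: 68354 * 0.956 = 65346
40–59: 23900 * 0.95 = 22705
60–79: 76475 * 0.95 = 72651
80+: 64125 * 0.926 + 96988 * 0.285 = 59380 + 27642 = 87022
End of period: [50656, 65346, 22705, 72651, 87022]
After projecting period 3:
Births: 65346 * 0.398 = 26008, 22705 * 0.538 = 12215 ⇒ total 38223
20–39: 50656 * 0.956 = 48427
40–59: 65346 * 0.95 = 62079
60–79: 22705 * 0.95 = 21570
80+: 72651 * 0.926 + 87022 * 0.285 = 67275 + 24801 = 92076
End of period: [38223, 48427, 62079, 21570, 92076]
Total after period 3: 38223 + 48427 + 62079 + 21570 + 92076 = 262375

262375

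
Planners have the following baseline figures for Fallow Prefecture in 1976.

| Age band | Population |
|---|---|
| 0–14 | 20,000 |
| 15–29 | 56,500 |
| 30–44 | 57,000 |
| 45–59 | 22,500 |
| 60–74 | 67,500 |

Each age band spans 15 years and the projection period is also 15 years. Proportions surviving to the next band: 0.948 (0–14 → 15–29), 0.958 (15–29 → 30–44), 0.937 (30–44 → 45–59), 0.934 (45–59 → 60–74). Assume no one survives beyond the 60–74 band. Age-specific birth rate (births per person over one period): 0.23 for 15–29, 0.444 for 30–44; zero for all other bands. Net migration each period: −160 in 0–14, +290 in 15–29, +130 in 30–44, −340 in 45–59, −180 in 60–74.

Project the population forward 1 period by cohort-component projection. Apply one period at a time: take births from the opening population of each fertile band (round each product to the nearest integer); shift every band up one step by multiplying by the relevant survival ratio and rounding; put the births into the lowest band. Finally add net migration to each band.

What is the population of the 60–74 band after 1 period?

20835

Numbering the groups 1..5 from youngest to oldest:
Period 1.
Births: 56500 * 0.23 = 12995  |  57000 * 0.444 = 25308 → 38303
Group 2: 20000 * 0.948 = 18960
Group 3: 56500 * 0.958 = 54127
Group 4: 57000 * 0.937 = 53409
Group 5: 22500 * 0.934 = 21015
Net migration: Group 1 − 160 → 38143; Group 2 + 290 → 19250; Group 3 + 130 → 54257; Group 4 − 340 → 53069; Group 5 − 180 → 20835
Population now: 0–14=38143, 15–29=19250, 30–44=54257, 45–59=53069, 60–74=20835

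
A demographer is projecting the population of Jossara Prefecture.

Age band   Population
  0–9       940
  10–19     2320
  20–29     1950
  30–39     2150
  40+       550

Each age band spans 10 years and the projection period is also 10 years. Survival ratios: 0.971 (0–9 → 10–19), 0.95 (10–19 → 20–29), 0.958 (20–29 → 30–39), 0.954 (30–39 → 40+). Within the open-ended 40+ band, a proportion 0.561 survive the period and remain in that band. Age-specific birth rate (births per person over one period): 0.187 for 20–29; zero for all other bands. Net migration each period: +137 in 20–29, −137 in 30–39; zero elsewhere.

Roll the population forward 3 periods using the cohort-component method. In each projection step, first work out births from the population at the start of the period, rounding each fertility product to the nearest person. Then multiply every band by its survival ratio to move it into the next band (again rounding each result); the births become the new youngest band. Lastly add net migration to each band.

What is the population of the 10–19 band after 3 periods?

425

Call the groups 1 to 5, youngest first.
[period 1]
Births: 1950 × 0.187 = 365
Group 2: 940 × 0.971 = 913
Group 3: 2320 × 0.95 = 2204
Group 4: 1950 × 0.958 = 1868
Group 5: 2150 × 0.954 + 550 × 0.561 = 2051 + 309 = 2360
Net migration: Group 3 + 137 → 2341; Group 4 − 137 → 1731
End of period: [365, 913, 2341, 1731, 2360]
[period 2]
Births: 2341 × 0.187 = 438
Group 2: 365 × 0.971 = 354
Group 3: 913 × 0.95 = 867
Group 4: 2341 × 0.958 = 2243
Group 5: 1731 × 0.954 + 2360 × 0.561 = 1651 + 1324 = 2975
Net migration: Group 3 + 137 → 1004; Group 4 − 137 → 2106
End of period: [438, 354, 1004, 2106, 2975]
[period 3]
Births: 1004 × 0.187 = 188
Group 2: 438 × 0.971 = 425
Group 3: 354 × 0.95 = 336
Group 4: 1004 × 0.958 = 962
Group 5: 2106 × 0.954 + 2975 × 0.561 = 2009 + 1669 = 3678
Net migration: Group 3 + 137 → 473; Group 4 − 137 → 825
End of period: [188, 425, 473, 825, 3678]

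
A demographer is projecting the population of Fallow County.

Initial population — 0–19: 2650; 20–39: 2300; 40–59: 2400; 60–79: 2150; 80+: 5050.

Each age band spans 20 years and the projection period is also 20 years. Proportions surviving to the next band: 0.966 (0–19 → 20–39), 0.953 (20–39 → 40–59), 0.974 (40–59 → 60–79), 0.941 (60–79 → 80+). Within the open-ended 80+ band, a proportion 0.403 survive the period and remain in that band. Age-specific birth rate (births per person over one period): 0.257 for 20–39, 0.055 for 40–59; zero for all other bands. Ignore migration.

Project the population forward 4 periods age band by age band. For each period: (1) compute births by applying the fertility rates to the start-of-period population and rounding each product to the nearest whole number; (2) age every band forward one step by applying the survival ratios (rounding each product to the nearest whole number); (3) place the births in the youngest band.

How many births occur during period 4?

231

Period 1.
Births: 2300 × 0.257 = 591 ; 2400 × 0.055 = 132 → 723
20–39: 2650 × 0.966 = 2560
40–59: 2300 × 0.953 = 2192
60–79: 2400 × 0.974 = 2338
80+: 2150 × 0.941 + 5050 × 0.403 = 2023 + 2035 = 4058
Giving 723 / 2560 / 2192 / 2338 / 4058.
Period 2.
Births: 2560 × 0.257 = 658 ; 2192 × 0.055 = 121 → 779
20–39: 723 × 0.966 = 698
40–59: 2560 × 0.953 = 2440
60–79: 2192 × 0.974 = 2135
80+: 2338 × 0.941 + 4058 × 0.403 = 2200 + 1635 = 3835
Giving 779 / 698 / 2440 / 2135 / 3835.
Period 3.
Births: 698 × 0.257 = 179 ; 2440 × 0.055 = 134 → 313
20–39: 779 × 0.966 = 753
40–59: 698 × 0.953 = 665
60–79: 2440 × 0.974 = 2377
80+: 2135 × 0.941 + 3835 × 0.403 = 2009 + 1546 = 3555
Giving 313 / 753 / 665 / 2377 / 3555.
Period 4.
Births: 753 × 0.257 = 194 ; 665 × 0.055 = 37 → 231
20–39: 313 × 0.966 = 302
40–59: 753 × 0.953 = 718
60–79: 665 × 0.974 = 648
80+: 2377 × 0.941 + 3555 × 0.403 = 2237 + 1433 = 3670
Giving 231 / 302 / 718 / 648 / 3670.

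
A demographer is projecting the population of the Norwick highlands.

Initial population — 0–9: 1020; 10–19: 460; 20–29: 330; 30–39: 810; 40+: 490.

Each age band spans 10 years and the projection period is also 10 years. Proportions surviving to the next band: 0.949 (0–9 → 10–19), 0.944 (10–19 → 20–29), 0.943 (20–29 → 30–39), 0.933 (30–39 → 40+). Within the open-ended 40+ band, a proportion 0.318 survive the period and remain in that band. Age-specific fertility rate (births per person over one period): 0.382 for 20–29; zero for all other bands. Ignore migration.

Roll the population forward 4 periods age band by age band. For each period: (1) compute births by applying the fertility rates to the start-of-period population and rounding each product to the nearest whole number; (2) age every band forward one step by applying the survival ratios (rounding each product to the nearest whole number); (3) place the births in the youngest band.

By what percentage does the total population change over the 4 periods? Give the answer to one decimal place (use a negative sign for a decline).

-48.1

— Period 1 —
Births: 330 × 0.382 = 126
10–19: 1020 × 0.949 = 968
20–29: 460 × 0.944 = 434
30–39: 330 × 0.943 = 311
40+: 810 × 0.933 + 490 × 0.318 = 756 + 156 = 912
→ [126, 968, 434, 311, 912]
— Period 2 —
Births: 434 × 0.382 = 166
10–19: 126 × 0.949 = 120
20–29: 968 × 0.944 = 914
30–39: 434 × 0.943 = 409
40+: 311 × 0.933 + 912 × 0.318 = 290 + 290 = 580
→ [166, 120, 914, 409, 580]
— Period 3 —
Births: 914 × 0.382 = 349
10–19: 166 × 0.949 = 158
20–29: 120 × 0.944 = 113
30–39: 914 × 0.943 = 862
40+: 409 × 0.933 + 580 × 0.318 = 382 + 184 = 566
→ [349, 158, 113, 862, 566]
— Period 4 —
Births: 113 × 0.382 = 43
10–19: 349 × 0.949 = 331
20–29: 158 × 0.944 = 149
30–39: 113 × 0.943 = 107
40+: 862 × 0.933 + 566 × 0.318 = 804 + 180 = 984
→ [43, 331, 149, 107, 984]
Total: 3110 → 1614; change = -1496; percentage change = -48.1%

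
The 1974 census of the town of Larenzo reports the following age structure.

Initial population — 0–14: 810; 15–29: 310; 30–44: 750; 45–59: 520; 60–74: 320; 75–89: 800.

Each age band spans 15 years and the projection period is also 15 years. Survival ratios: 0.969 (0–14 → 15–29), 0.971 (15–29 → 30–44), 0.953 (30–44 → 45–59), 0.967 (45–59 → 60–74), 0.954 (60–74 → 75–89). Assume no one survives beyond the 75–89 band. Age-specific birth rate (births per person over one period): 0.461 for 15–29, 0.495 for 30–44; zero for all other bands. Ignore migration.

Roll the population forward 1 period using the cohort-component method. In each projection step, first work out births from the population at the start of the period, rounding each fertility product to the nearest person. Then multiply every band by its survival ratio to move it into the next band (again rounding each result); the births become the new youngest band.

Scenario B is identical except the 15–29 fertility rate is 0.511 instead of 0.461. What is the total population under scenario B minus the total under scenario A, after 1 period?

(Bands numbered youngest = 1 to oldest = 6.)
[period 1]
Births: 310 × 0.461 = 143  |  750 × 0.495 = 371 → total 514
Band 2: 810 × 0.969 = 785
Band 3: 310 × 0.971 = 301
Band 4: 750 × 0.953 = 715
Band 5: 520 × 0.967 = 503
Band 6: 320 × 0.954 = 305
End of period: [514, 785, 301, 715, 503, 305]
Scenario A total after 1 period: 3123
Scenario B projection —
[period 1]
Births: 310 × 0.511 = 158  |  750 × 0.495 = 371 → total 529
Band 2: 810 × 0.969 = 785
Band 3: 310 × 0.971 = 301
Band 4: 750 × 0.953 = 715
Band 5: 520 × 0.967 = 503
Band 6: 320 × 0.954 = 305
End of period: [529, 785, 301, 715, 503, 305]
Scenario B total after 1 period: 3138
Difference B − A = 3138 − 3123 = 15

15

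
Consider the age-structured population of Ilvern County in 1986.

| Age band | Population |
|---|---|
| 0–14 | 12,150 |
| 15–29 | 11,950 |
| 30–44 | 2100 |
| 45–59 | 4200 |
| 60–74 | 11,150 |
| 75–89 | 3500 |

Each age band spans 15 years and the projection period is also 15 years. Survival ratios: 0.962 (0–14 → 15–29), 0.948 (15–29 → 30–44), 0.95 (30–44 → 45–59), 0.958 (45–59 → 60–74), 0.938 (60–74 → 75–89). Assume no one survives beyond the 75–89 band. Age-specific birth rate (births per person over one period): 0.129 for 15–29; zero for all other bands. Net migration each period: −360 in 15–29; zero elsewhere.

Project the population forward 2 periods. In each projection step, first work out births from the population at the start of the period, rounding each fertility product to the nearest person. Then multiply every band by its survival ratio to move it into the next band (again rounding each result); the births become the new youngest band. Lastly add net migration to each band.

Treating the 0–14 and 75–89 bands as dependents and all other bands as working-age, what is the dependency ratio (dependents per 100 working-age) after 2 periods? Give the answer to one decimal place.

21.3

[period 1]
Births: 11950 × 0.129 = 1542
15–29: 12150 × 0.962 = 11688
30–44: 11950 × 0.948 = 11329
45–59: 2100 × 0.95 = 1995
60–74: 4200 × 0.958 = 4024
75–89: 11150 × 0.938 = 10459
Net migration: 15–29 − 360 → 11328
Population now: 0–14=1542, 15–29=11328, 30–44=11329, 45–59=1995, 60–74=4024, 75–89=10459
[period 2]
Births: 11328 × 0.129 = 1461
15–29: 1542 × 0.962 = 1483
30–44: 11328 × 0.948 = 10739
45–59: 11329 × 0.95 = 10763
60–74: 1995 × 0.958 = 1911
75–89: 4024 × 0.938 = 3775
Net migration: 15–29 − 360 → 1123
Population now: 0–14=1461, 15–29=1123, 30–44=10739, 45–59=10763, 60–74=1911, 75–89=3775
Dependents (band 0–14 + band 75–89) = 1461 + 3775 = 5236; working-age = 24536; ratio = 5236/24536 × 100 = 21.3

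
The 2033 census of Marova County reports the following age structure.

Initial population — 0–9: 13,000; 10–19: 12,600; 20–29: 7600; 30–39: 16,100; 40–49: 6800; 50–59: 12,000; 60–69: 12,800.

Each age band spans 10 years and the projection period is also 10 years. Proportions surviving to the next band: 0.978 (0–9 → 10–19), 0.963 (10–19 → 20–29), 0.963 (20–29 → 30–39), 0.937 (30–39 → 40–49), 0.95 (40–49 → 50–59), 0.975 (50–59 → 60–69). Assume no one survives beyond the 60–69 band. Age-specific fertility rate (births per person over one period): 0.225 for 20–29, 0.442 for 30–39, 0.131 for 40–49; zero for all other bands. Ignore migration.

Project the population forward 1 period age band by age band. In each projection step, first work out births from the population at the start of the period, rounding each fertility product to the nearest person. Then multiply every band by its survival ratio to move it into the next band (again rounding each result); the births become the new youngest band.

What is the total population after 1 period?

[period 1]
Births: 7600 * 0.225 = 1710 ; 16100 * 0.442 = 7116 ; 6800 * 0.131 = 891 — total 9717
10–19: 13000 * 0.978 = 12714
20–29: 12600 * 0.963 = 12134
30–39: 7600 * 0.963 = 7319
40–49: 16100 * 0.937 = 15086
50–59: 6800 * 0.95 = 6460
60–69: 12000 * 0.975 = 11700
Giving 9717 / 12714 / 12134 / 7319 / 15086 / 6460 / 11700.
Total after period 1: 9717 + 12714 + 12134 + 7319 + 15086 + 6460 + 11700 = 75130

75130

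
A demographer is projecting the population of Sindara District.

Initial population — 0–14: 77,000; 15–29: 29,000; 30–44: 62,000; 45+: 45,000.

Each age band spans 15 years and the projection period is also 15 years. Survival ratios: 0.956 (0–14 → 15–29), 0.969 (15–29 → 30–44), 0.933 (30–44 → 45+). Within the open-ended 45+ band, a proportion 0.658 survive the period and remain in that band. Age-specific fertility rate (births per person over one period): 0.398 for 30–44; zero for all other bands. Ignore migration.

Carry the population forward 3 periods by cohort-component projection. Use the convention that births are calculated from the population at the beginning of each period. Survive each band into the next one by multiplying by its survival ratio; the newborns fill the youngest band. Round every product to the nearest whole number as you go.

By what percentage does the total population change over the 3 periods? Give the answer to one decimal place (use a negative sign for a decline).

-13.8

— Period 1 —
Births: 62000 × 0.398 = 24676
15–29: 77000 × 0.956 = 73612
30–44: 29000 × 0.969 = 28101
45+: 62000 × 0.933 + 45000 × 0.658 = 57846 + 29610 = 87456
→ [24676, 73612, 28101, 87456]
— Period 2 —
Births: 28101 × 0.398 = 11184
15–29: 24676 × 0.956 = 23590
30–44: 73612 × 0.969 = 71330
45+: 28101 × 0.933 + 87456 × 0.658 = 26218 + 57546 = 83764
→ [11184, 23590, 71330, 83764]
— Period 3 —
Births: 71330 × 0.398 = 28389
15–29: 11184 × 0.956 = 10692
30–44: 23590 × 0.969 = 22859
45+: 71330 × 0.933 + 83764 × 0.658 = 66551 + 55117 = 121668
→ [28389, 10692, 22859, 121668]
Total: 213000 → 183608; change = -29392; percentage change = -13.8%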